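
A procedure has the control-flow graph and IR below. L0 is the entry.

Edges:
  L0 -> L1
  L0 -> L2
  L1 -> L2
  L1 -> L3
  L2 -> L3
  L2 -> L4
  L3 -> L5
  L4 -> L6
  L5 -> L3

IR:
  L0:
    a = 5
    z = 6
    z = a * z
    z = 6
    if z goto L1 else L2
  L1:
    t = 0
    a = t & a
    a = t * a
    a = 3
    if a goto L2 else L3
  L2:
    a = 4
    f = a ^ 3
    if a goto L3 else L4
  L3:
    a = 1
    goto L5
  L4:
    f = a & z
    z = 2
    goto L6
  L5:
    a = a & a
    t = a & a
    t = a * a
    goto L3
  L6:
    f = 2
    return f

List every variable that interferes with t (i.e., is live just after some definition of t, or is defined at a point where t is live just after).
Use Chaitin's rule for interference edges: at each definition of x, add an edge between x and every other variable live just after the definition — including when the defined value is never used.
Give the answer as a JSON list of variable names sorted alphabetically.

Answer: ["a", "z"]

Analysis:
def/use:
  L0: {a,z} / ∅
  L1: {a,t} / {a}
  L2: {a,f} / ∅
  L3: {a} / ∅
  L4: {f,z} / {a,z}
  L5: {a,t} / {a}
  L6: {f} / ∅

Backward fixpoint:
  L0: in=∅ out={a,z}
  L1: in={a,z} out={z}
  L2: in={z} out={a,z}
  L3: in=∅ out={a}
  L4: in={a,z} out=∅
  L5: in={a} out=∅
  L6: in=∅ out=∅

Interfere edges:
  a — {f,t,z}
  f — {a,z}
  t — {a,z}
  z — {a,f,t}

N(t) = ["a", "z"]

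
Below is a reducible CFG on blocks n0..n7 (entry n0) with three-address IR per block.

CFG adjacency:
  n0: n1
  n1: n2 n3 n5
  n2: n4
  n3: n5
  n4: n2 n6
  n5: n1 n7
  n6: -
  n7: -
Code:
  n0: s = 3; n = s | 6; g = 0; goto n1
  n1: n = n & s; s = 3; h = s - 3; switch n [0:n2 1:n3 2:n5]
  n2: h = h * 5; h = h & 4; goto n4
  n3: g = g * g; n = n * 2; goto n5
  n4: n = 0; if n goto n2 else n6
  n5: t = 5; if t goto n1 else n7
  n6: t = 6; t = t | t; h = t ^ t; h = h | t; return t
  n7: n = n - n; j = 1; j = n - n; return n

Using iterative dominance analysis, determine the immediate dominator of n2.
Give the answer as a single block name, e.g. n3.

Answer: n1

Working:
idom tree: n1←n0 n2←n1 n3←n1 n4←n2 n5←n1 n6←n4 n7←n5
Dom∩ at merges:
  n1: preds {n0,n5}: {n0} ∩ {n0,n1,n5} = {n0}; idom=n0
  n2: preds {n1,n4}: {n0,n1} ∩ {n0,n1,n2,n4} = {n0,n1}; idom=n1
  n5: preds {n1,n3}: {n0,n1} ∩ {n0,n1,n3} = {n0,n1}; idom=n1

idom(n2) = n1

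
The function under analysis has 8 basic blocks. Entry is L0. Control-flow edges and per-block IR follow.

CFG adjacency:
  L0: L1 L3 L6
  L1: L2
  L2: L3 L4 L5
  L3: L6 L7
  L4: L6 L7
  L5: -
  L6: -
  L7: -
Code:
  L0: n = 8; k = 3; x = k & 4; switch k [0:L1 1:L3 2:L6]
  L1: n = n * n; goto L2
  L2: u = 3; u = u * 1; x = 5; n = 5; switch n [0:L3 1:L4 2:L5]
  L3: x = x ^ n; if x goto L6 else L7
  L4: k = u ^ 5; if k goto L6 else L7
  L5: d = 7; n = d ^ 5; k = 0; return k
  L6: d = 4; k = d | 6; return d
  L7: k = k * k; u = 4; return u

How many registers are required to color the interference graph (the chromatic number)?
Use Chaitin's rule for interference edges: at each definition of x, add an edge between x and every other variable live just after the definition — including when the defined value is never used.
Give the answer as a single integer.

def/use:
  L0: def={k,n,x} ue=∅
  L1: def={n} ue={n}
  L2: def={n,u,x} ue=∅
  L3: def={x} ue={n,x}
  L4: def={k} ue={u}
  L5: def={d,k,n} ue=∅
  L6: def={d,k} ue=∅
  L7: def={k,u} ue={k}

Live sets:
  L0: in=∅ out={k,n,x}
  L1: in={k,n} out={k}
  L2: in={k} out={k,n,u,x}
  L3: in={k,n,x} out={k}
  L4: in={u} out={k}
  L5: in=∅ out=∅
  L6: in=∅ out=∅
  L7: in={k} out=∅

Conflict graph:
  d: {k}
  k: {d,n,u,x}
  n: {k,u,x}
  u: {k,n,x}
  x: {k,n,u}

Colouring:
  lower bound: {k,n,u,x} mutually conflict ⇒ χ ≥ 4
  4-colouring: r0={k}  r1={d,n}  r2={u}  r3={x}
  χ = 4

Answer: 4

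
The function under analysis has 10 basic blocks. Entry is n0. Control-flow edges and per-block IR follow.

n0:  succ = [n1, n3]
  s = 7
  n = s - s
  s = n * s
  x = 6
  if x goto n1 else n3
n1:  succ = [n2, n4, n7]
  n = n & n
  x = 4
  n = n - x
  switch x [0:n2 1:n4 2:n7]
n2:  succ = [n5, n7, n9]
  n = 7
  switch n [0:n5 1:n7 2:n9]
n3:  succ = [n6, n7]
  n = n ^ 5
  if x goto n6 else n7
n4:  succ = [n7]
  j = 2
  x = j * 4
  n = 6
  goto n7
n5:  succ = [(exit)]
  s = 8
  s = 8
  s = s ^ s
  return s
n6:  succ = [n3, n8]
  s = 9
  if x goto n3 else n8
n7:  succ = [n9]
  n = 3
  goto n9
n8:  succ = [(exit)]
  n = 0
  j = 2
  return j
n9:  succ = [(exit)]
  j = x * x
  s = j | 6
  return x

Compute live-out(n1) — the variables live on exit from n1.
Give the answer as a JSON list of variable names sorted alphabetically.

Per-block:
  n0 def {n,s,x} use ∅
  n1 def {n,x} use {n}
  n2 def {n} use ∅
  n3 def {n} use {n,x}
  n4 def {j,n,x} use ∅
  n5 def {s} use ∅
  n6 def {s} use {x}
  n7 def {n} use ∅
  n8 def {j,n} use ∅
  n9 def {j,s} use {x}

Live sets:
  n0: in=∅ out={n,x}
  n1: in={n} out={x}
  n2: in={x} out={x}
  n3: in={n,x} out={n,x}
  n4: in=∅ out={x}
  n5: in=∅ out=∅
  n6: in={n,x} out={n,x}
  n7: in={x} out={x}
  n8: in=∅ out=∅
  n9: in={x} out=∅

live-out(n1) = ["x"]

Answer: ["x"]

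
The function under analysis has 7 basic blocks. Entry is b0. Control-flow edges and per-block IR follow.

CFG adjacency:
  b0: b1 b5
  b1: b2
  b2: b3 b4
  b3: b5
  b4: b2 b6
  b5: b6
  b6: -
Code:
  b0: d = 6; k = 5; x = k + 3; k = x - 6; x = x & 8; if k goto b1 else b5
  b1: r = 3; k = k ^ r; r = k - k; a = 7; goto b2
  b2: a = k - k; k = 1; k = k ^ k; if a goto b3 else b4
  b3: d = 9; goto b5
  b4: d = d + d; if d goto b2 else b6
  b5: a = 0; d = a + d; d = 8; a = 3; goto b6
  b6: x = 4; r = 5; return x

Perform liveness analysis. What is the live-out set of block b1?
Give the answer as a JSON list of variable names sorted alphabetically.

Answer: ["d", "k"]

Analysis:
Per-block:
  b0: {d,k,x} / ∅
  b1: {a,k,r} / {k}
  b2: {a,k} / {k}
  b3: {d} / ∅
  b4: {d} / {d}
  b5: {a,d} / {d}
  b6: {r,x} / ∅

Backward fixpoint:
  b0: in=∅ out={d,k}
  b1: in={d,k} out={d,k}
  b2: in={d,k} out={d,k}
  b3: in=∅ out={d}
  b4: in={d,k} out={d,k}
  b5: in={d} out=∅
  b6: in=∅ out=∅

live-out(b1) = ["d", "k"]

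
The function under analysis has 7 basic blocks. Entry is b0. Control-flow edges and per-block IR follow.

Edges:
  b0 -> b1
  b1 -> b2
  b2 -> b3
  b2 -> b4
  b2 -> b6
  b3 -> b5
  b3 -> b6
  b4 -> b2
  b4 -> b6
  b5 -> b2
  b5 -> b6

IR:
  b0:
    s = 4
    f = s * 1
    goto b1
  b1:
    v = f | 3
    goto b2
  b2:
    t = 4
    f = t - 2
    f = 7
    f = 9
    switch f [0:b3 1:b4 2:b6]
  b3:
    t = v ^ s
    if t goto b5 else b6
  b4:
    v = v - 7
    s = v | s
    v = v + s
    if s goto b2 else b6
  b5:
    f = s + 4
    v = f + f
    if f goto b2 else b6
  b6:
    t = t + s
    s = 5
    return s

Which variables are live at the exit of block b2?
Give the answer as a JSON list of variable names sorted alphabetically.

Answer: ["s", "t", "v"]

Working:
Per-block:
  b0 def {f,s} use ∅
  b1 def {v} use {f}
  b2 def {f,t} use ∅
  b3 def {t} use {s,v}
  b4 def {s,v} use {s,v}
  b5 def {f,v} use {s}
  b6 def {s,t} use {s,t}

Backward fixpoint:
  live b0: ∅→{f,s}
  live b1: {f,s}→{s,v}
  live b2: {s,v}→{s,t,v}
  live b3: {s,v}→{s,t}
  live b4: {s,t,v}→{s,t,v}
  live b5: {s,t}→{s,t,v}
  live b6: {s,t}→∅

live-out(b2) = ["s", "t", "v"]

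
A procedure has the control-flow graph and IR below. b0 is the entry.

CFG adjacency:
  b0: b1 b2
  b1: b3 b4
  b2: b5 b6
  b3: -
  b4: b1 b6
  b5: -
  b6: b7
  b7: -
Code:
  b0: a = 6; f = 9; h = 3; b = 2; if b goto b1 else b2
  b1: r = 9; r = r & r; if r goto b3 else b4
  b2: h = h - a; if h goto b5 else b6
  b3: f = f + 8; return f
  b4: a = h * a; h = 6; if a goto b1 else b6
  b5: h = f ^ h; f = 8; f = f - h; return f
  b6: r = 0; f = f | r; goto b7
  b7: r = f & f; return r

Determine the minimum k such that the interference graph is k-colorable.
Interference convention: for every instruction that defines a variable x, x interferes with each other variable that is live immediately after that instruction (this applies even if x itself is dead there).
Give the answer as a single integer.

Answer: 4

Analysis:
Block summaries:
  b0 def {a,b,f,h} use ∅
  b1 def {r} use ∅
  b2 def {h} use {a,h}
  b3 def {f} use {f}
  b4 def {a,h} use {a,h}
  b5 def {f,h} use {f,h}
  b6 def {f,r} use {f}
  b7 def {r} use {f}

Liveness:
  b0: in=∅ out={a,f,h}
  b1: in={a,f,h} out={a,f,h}
  b2: in={a,f,h} out={f,h}
  b3: in={f} out=∅
  b4: in={a,f,h} out={a,f,h}
  b5: in={f,h} out=∅
  b6: in={f} out={f}
  b7: in={f} out=∅

Interference:
  a — {b,f,h,r}
  b — {a,f,h}
  f — {a,b,h,r}
  h — {a,b,f,r}
  r — {a,f,h}

Colouring:
  lower bound: {a,b,f,h} mutually conflict ⇒ χ ≥ 4
  4-colouring: R0={a}  R1={f}  R2={h}  R3={b,r}
  χ = 4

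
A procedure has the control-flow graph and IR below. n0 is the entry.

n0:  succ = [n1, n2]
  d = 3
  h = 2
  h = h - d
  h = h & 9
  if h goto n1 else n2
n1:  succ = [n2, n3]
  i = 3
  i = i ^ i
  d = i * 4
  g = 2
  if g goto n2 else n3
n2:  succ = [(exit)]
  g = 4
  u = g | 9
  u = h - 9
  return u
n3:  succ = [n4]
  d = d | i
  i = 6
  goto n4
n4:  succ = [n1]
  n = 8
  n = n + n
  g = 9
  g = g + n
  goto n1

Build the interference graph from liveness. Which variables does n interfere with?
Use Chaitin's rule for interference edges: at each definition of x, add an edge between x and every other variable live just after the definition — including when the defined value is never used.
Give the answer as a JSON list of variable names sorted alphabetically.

Answer: ["g", "h"]

Analysis:
def/use:
  n0: {d,h} / ∅
  n1: {d,g,i} / ∅
  n2: {g,u} / {h}
  n3: {d,i} / {d,i}
  n4: {g,n} / ∅

Backward fixpoint:
  n0 li=∅ lo={h}
  n1 li={h} lo={d,h,i}
  n2 li={h} lo=∅
  n3 li={d,h,i} lo={h}
  n4 li={h} lo={h}

Interfere edges:
  d: {g,h,i}
  g: {d,h,i,n}
  h: {d,g,i,n,u}
  i: {d,g,h}
  n: {g,h}
  u: {h}

N(n) = ["g", "h"]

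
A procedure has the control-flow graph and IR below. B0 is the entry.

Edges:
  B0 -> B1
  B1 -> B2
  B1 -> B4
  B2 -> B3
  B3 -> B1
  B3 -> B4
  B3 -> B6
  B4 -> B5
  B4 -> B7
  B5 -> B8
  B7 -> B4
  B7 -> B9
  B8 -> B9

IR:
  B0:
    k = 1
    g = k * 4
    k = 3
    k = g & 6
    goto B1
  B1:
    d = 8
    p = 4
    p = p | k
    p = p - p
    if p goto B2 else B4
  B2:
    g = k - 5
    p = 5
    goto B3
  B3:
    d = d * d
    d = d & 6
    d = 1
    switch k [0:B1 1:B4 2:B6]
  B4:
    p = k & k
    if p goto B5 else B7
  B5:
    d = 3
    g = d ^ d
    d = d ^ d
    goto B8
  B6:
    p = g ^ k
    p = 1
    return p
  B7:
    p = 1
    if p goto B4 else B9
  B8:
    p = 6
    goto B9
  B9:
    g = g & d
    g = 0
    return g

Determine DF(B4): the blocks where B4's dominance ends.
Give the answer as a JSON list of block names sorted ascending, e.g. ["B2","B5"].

idom tree: B1←B0 B2←B1 B3←B2 B4←B1 B5←B4 B6←B3 B7←B4 B8←B5 B9←B4
Dom∩ at merges:
  B1: preds {B0,B3}: {B0} ∩ {B0,B1,B2,B3} = {B0}; idom=B0
  B4: preds {B1,B3,B7}: {B0,B1} ∩ {B0,B1,B2,B3} ∩ {B0,B1,B4,B7} = {B0,B1}; idom=B1
  B9: preds {B7,B8}: {B0,B1,B4,B7} ∩ {B0,B1,B4,B5,B8} = {B0,B1,B4}; idom=B4

Frontier:
  B1←B0: walk · to B0
  B1←B3: walk B3→B2→B1 to B0
  B4←B1: walk · to B1
  B4←B3: walk B3→B2 to B1
  B4←B7: walk B7→B4 to B1
  B9←B7: walk B7 to B4
  B9←B8: walk B8→B5 to B4
  B0 → ∅
  B1 → {B1}
  B2 → {B1,B4}
  B3 → {B1,B4}
  B4 → {B4}
  B5 → {B9}
  B6 → ∅
  B7 → {B4,B9}
  B8 → {B9}
  B9 → ∅

DF(B4) = ["B4"]

Answer: ["B4"]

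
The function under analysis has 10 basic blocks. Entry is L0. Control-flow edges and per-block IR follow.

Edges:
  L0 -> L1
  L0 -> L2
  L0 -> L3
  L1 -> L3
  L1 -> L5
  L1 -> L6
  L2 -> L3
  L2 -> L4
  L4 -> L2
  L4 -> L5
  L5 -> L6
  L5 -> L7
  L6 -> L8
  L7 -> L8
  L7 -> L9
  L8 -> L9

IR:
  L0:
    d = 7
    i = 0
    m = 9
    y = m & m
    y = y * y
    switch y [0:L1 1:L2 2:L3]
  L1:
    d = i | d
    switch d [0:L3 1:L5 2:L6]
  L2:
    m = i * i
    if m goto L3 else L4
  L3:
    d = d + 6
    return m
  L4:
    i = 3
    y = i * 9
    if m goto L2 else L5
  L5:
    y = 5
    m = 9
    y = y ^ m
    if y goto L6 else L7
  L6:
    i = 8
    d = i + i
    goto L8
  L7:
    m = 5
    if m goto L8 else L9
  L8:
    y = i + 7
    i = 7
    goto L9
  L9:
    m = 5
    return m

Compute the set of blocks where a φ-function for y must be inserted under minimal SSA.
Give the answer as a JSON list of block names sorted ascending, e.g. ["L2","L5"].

idom tree: L1←L0 L2←L0 L3←L0 L4←L2 L5←L0 L6←L0 L7←L5 L8←L0 L9←L0
Dom at joins:
  L2: preds {L0,L4}: {L0} ∩ {L0,L2,L4} = {L0}; idom=L0
  L3: preds {L0,L1,L2}: {L0} ∩ {L0,L1} ∩ {L0,L2} = {L0}; idom=L0
  L5: preds {L1,L4}: {L0,L1} ∩ {L0,L2,L4} = {L0}; idom=L0
  L6: preds {L1,L5}: {L0,L1} ∩ {L0,L5} = {L0}; idom=L0
  L8: preds {L6,L7}: {L0,L6} ∩ {L0,L5,L7} = {L0}; idom=L0
  L9: preds {L7,L8}: {L0,L5,L7} ∩ {L0,L8} = {L0}; idom=L0

Frontier:
  join L2 pred L0: · stop@L0
  join L2 pred L4: L4→L2 stop@L0
  join L3 pred L0: · stop@L0
  join L3 pred L1: L1 stop@L0
  join L3 pred L2: L2 stop@L0
  join L5 pred L1: L1 stop@L0
  join L5 pred L4: L4→L2 stop@L0
  join L6 pred L1: L1 stop@L0
  join L6 pred L5: L5 stop@L0
  join L8 pred L6: L6 stop@L0
  join L8 pred L7: L7→L5 stop@L0
  join L9 pred L7: L7→L5 stop@L0
  join L9 pred L8: L8 stop@L0
  L0 → ∅
  L1 → {L3,L5,L6}
  L2 → {L2,L3,L5}
  L3 → ∅
  L4 → {L2,L5}
  L5 → {L6,L8,L9}
  L6 → {L8}
  L7 → {L8,L9}
  L8 → {L9}
  L9 → ∅

φ for y: defs {L0,L4,L5,L8}
  DF⁺ = {L2,L3,L5,L6,L8,L9}

Answer: ["L2", "L3", "L5", "L6", "L8", "L9"]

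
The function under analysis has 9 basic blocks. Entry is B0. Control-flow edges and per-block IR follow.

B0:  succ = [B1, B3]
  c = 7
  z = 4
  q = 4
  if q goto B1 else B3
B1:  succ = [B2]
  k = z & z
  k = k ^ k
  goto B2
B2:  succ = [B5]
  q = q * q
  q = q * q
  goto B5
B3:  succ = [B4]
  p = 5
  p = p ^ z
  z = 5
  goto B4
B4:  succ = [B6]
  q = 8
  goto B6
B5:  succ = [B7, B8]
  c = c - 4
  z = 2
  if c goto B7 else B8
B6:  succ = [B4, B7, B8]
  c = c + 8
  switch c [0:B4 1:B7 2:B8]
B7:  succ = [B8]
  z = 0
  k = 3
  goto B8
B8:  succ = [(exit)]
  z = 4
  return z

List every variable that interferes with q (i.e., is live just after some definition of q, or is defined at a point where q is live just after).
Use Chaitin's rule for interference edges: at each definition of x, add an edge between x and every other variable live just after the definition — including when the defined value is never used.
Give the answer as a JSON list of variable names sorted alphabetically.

Answer: ["c", "k", "z"]

Derivation:
def/use:
  B0: def={c,q,z} ue=∅
  B1: def={k} ue={z}
  B2: def={q} ue={q}
  B3: def={p,z} ue={z}
  B4: def={q} ue=∅
  B5: def={c,z} ue={c}
  B6: def={c} ue={c}
  B7: def={k,z} ue=∅
  B8: def={z} ue=∅

Live sets:
  live B0: ∅→{c,q,z}
  live B1: {c,q,z}→{c,q}
  live B2: {c,q}→{c}
  live B3: {c,z}→{c}
  live B4: {c}→{c}
  live B5: {c}→∅
  live B6: {c}→{c}
  live B7: ∅→∅
  live B8: ∅→∅

Interference:
  c↔{k,p,q,z}
  k↔{c,q}
  p↔{c,z}
  q↔{c,k,z}
  z↔{c,p,q}

N(q) = ["c", "k", "z"]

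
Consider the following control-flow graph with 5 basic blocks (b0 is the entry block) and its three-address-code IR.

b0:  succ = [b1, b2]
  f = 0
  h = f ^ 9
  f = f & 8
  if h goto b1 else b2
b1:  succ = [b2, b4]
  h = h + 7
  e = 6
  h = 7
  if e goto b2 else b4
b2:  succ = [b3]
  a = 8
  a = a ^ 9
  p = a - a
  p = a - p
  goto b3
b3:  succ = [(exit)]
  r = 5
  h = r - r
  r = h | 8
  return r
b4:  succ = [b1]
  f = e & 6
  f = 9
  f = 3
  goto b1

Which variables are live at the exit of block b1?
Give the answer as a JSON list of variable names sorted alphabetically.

Answer: ["e", "h"]

Working:
def/use:
  b0: def={f,h} ue=∅
  b1: def={e,h} ue={h}
  b2: def={a,p} ue=∅
  b3: def={h,r} ue=∅
  b4: def={f} ue={e}

Backward fixpoint:
  live b0: ∅→{h}
  live b1: {h}→{e,h}
  live b2: ∅→∅
  live b3: ∅→∅
  live b4: {e,h}→{h}

live-out(b1) = ["e", "h"]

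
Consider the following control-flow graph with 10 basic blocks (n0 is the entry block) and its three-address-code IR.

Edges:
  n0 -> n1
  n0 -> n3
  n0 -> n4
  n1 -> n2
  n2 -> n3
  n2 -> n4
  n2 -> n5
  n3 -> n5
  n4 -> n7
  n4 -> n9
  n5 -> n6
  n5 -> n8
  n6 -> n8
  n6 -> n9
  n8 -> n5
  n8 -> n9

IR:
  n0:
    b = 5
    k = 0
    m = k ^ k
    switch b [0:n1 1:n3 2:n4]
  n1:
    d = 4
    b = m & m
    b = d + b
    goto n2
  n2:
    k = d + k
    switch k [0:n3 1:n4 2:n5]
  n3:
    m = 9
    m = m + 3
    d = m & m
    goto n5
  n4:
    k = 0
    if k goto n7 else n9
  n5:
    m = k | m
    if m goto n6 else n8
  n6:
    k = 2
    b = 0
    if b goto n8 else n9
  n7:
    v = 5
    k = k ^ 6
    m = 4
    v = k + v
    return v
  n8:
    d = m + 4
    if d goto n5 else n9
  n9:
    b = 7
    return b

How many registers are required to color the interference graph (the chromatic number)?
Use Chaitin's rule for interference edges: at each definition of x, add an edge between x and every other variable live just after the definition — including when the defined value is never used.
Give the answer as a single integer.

Answer: 4

Analysis:
def/use:
  n0: {b,k,m} / ∅
  n1: {b,d} / {m}
  n2: {k} / {d,k}
  n3: {d,m} / ∅
  n4: {k} / ∅
  n5: {m} / {k,m}
  n6: {b,k} / ∅
  n7: {k,m,v} / {k}
  n8: {d} / {m}
  n9: {b} / ∅

Backward fixpoint:
  n0 li=∅ lo={k,m}
  n1 li={k,m} lo={d,k,m}
  n2 li={d,k,m} lo={k,m}
  n3 li={k} lo={k,m}
  n4 li=∅ lo={k}
  n5 li={k,m} lo={k,m}
  n6 li={m} lo={k,m}
  n7 li={k} lo=∅
  n8 li={k,m} lo={k,m}
  n9 li=∅ lo=∅

Conflict graph:
  b — {d,k,m}
  d — {b,k,m}
  k — {b,d,m,v}
  m — {b,d,k,v}
  v — {k,m}

Colouring:
  clique {b,d,k,m} ⇒ need ≥ 4
  assign b→c2 d→c3 k→c0 m→c1 v→c2 — no edge inside a register ⇒ χ ≤ 4
  χ = 4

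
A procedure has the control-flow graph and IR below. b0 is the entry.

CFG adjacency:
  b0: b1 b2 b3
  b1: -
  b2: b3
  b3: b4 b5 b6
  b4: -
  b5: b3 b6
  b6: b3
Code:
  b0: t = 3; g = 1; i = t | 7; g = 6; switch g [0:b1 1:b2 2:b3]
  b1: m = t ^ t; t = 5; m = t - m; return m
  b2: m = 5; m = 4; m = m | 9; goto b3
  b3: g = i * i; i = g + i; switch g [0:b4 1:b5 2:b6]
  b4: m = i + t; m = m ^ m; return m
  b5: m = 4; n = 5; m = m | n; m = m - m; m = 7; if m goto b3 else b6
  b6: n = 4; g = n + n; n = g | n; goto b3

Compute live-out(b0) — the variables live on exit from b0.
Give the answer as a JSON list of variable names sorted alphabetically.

Answer: ["i", "t"]

Analysis:
Per-block:
  b0: {g,i,t} / ∅
  b1: {m,t} / {t}
  b2: {m} / ∅
  b3: {g,i} / {i}
  b4: {m} / {i,t}
  b5: {m,n} / ∅
  b6: {g,n} / ∅

Live sets:
  b0: in=∅ out={i,t}
  b1: in={t} out=∅
  b2: in={i,t} out={i,t}
  b3: in={i,t} out={i,t}
  b4: in={i,t} out=∅
  b5: in={i,t} out={i,t}
  b6: in={i,t} out={i,t}

live-out(b0) = ["i", "t"]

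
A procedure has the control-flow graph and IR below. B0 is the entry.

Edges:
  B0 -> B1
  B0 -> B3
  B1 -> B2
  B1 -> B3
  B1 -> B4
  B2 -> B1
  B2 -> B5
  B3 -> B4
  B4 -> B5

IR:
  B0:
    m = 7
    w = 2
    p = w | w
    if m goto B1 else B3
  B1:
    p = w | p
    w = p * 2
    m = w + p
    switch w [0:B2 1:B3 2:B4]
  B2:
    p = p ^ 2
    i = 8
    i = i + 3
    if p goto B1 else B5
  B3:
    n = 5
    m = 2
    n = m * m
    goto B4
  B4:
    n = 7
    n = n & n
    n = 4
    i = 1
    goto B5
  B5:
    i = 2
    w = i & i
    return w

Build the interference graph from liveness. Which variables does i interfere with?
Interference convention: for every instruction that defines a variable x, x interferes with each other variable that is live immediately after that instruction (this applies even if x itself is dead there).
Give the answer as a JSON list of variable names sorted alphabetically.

Answer: ["p", "w"]

Analysis:
Block summaries:
  B0 def {m,p,w} use ∅
  B1 def {m,p,w} use {p,w}
  B2 def {i,p} use {p}
  B3 def {m,n} use ∅
  B4 def {i,n} use ∅
  B5 def {i,w} use ∅

Liveness:
  B0 li=∅ lo={p,w}
  B1 li={p,w} lo={p,w}
  B2 li={p,w} lo={p,w}
  B3 li=∅ lo=∅
  B4 li=∅ lo=∅
  B5 li=∅ lo=∅

Conflict graph:
  i↔{p,w}
  m↔{p,w}
  n↔∅
  p↔{i,m,w}
  w↔{i,m,p}

N(i) = ["p", "w"]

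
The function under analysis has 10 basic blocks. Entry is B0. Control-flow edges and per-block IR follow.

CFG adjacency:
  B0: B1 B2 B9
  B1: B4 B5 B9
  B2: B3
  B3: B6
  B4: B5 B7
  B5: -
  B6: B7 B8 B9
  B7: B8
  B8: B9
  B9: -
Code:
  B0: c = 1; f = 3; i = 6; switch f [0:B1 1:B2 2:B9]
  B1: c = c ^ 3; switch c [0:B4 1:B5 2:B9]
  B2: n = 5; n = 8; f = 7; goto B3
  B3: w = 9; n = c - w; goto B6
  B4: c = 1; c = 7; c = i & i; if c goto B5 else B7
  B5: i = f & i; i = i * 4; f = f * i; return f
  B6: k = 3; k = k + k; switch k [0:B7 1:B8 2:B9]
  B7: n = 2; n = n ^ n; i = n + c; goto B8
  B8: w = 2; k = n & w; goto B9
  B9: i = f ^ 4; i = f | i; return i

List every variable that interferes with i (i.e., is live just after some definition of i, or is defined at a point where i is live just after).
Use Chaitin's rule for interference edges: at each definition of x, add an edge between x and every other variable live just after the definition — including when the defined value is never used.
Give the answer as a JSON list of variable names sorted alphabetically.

Answer: ["c", "f", "n"]

Working:
Block summaries:
  B0: def={c,f,i} ue=∅
  B1: def={c} ue={c}
  B2: def={f,n} ue=∅
  B3: def={n,w} ue={c}
  B4: def={c} ue={i}
  B5: def={f,i} ue={f,i}
  B6: def={k} ue=∅
  B7: def={i,n} ue={c}
  B8: def={k,w} ue={n}
  B9: def={i} ue={f}

Liveness:
  B0: in=∅ out={c,f,i}
  B1: in={c,f,i} out={f,i}
  B2: in={c} out={c,f}
  B3: in={c,f} out={c,f,n}
  B4: in={f,i} out={c,f,i}
  B5: in={f,i} out=∅
  B6: in={c,f,n} out={c,f,n}
  B7: in={c,f} out={f,n}
  B8: in={f,n} out={f}
  B9: in={f} out=∅

Interference:
  c — {f,i,k,n,w}
  f — {c,i,k,n,w}
  i — {c,f,n}
  k — {c,f,n}
  n — {c,f,i,k,w}
  w — {c,f,n}

N(i) = ["c", "f", "n"]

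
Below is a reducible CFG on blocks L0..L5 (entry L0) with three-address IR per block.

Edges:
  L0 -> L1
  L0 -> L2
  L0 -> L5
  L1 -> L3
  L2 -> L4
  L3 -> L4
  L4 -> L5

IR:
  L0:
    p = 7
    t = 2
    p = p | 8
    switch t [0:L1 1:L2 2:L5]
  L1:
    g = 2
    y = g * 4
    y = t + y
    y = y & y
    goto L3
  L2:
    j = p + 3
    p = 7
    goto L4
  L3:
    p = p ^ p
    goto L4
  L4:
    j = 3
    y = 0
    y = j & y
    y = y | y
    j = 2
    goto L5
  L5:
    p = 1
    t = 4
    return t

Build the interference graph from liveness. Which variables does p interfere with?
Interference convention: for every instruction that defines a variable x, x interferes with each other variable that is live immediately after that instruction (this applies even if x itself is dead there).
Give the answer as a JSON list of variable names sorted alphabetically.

Per-block:
  L0: def={p,t} ue=∅
  L1: def={g,y} ue={t}
  L2: def={j,p} ue={p}
  L3: def={p} ue={p}
  L4: def={j,y} ue=∅
  L5: def={p,t} ue=∅

Liveness:
  live L0: ∅→{p,t}
  live L1: {p,t}→{p}
  live L2: {p}→∅
  live L3: {p}→∅
  live L4: ∅→∅
  live L5: ∅→∅

Conflict graph:
  g — {p,t}
  j — {y}
  p — {g,t,y}
  t — {g,p,y}
  y — {j,p,t}

N(p) = ["g", "t", "y"]

Answer: ["g", "t", "y"]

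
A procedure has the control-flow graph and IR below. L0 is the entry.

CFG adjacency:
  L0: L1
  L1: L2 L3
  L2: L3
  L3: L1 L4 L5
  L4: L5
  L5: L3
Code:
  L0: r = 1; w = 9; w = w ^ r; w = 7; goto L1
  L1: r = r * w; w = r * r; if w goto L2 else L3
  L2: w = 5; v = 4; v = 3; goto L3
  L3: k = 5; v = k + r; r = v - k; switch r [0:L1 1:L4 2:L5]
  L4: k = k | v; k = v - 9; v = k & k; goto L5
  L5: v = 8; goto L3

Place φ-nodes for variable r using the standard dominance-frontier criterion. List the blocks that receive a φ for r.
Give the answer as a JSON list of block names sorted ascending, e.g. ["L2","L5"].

Answer: ["L1", "L3"]

Analysis:
idom tree: L1←L0 L2←L1 L3←L1 L4←L3 L5←L3
Join-block Dom:
  L1: preds {L0,L3}: {L0} ∩ {L0,L1,L3} = {L0}; idom=L0
  L3: preds {L1,L2,L5}: {L0,L1} ∩ {L0,L1,L2} ∩ {L0,L1,L3,L5} = {L0,L1}; idom=L1
  L5: preds {L3,L4}: {L0,L1,L3} ∩ {L0,L1,L3,L4} = {L0,L1,L3}; idom=L3

DF derivation:
  L1←L0: walk · to L0
  L1←L3: walk L3→L1 to L0
  L3←L1: walk · to L1
  L3←L2: walk L2 to L1
  L3←L5: walk L5→L3 to L1
  L5←L3: walk · to L3
  L5←L4: walk L4 to L3
  L0: DF=∅
  L1: DF={L1}
  L2: DF={L3}
  L3: DF={L1,L3}
  L4: DF={L5}
  L5: DF={L3}

φ for r: defs {L0,L1,L3}
  DF⁺ = {L1,L3}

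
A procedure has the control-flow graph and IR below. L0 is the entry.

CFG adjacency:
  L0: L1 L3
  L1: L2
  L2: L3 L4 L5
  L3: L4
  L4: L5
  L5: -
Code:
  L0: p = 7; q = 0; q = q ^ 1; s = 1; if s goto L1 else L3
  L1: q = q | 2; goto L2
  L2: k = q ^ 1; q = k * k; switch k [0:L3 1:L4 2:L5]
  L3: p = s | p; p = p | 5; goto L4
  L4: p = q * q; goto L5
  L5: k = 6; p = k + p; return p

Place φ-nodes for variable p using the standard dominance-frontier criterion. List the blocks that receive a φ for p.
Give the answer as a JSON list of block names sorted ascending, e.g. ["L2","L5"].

idom tree: L1←L0 L2←L1 L3←L0 L4←L0 L5←L0
Join-block Dom:
  L3: preds {L0,L2}: {L0} ∩ {L0,L1,L2} = {L0}; idom=L0
  L4: preds {L2,L3}: {L0,L1,L2} ∩ {L0,L3} = {L0}; idom=L0
  L5: preds {L2,L4}: {L0,L1,L2} ∩ {L0,L4} = {L0}; idom=L0

Frontier:
  L3←L0: walk · to L0
  L3←L2: walk L2→L1 to L0
  L4←L2: walk L2→L1 to L0
  L4←L3: walk L3 to L0
  L5←L2: walk L2→L1 to L0
  L5←L4: walk L4 to L0
  L0 → ∅
  L1 → {L3,L4,L5}
  L2 → {L3,L4,L5}
  L3 → {L4}
  L4 → {L5}
  L5 → ∅

φ for p: defs {L0,L3,L4,L5}
  DF⁺ = {L4,L5}

Answer: ["L4", "L5"]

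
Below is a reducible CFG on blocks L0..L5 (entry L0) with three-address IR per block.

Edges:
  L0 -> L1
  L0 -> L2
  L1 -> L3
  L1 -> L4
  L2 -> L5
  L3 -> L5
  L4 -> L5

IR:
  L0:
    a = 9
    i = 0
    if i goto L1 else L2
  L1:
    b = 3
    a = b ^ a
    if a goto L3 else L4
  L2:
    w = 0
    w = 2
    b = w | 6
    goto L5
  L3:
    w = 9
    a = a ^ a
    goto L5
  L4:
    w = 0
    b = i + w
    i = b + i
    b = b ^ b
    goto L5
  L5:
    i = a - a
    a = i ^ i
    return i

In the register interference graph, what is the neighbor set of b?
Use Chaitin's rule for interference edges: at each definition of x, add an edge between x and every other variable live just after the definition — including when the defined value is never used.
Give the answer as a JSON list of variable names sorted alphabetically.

Answer: ["a", "i"]

Derivation:
def/use:
  L0 def {a,i} use ∅
  L1 def {a,b} use {a}
  L2 def {b,w} use ∅
  L3 def {a,w} use {a}
  L4 def {b,i,w} use {i}
  L5 def {a,i} use {a}

Liveness:
  L0 li=∅ lo={a,i}
  L1 li={a,i} lo={a,i}
  L2 li={a} lo={a}
  L3 li={a} lo={a}
  L4 li={a,i} lo={a}
  L5 li={a} lo=∅

Interference:
  a↔{b,i,w}
  b↔{a,i}
  i↔{a,b,w}
  w↔{a,i}

N(b) = ["a", "i"]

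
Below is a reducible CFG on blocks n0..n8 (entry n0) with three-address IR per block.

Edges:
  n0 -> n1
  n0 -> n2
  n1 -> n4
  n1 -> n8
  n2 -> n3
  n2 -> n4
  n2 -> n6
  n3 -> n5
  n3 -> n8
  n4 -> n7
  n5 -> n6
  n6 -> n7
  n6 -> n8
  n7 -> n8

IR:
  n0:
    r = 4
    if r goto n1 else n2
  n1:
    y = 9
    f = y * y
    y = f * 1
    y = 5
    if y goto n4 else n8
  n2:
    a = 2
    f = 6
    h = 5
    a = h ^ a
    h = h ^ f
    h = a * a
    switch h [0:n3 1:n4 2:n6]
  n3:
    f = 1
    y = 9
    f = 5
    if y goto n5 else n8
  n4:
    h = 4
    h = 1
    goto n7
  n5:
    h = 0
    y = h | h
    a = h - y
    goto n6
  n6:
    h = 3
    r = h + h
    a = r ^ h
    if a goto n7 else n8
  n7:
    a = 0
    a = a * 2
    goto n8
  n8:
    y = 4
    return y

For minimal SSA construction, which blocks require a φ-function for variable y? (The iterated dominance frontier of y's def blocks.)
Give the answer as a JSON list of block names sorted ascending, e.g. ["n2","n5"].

Answer: ["n4", "n6", "n7", "n8"]

Working:
idom tree: n1←n0 n2←n0 n3←n2 n4←n0 n5←n3 n6←n2 n7←n0 n8←n0
Dom∩ at merges:
  n4: preds {n1,n2}: {n0,n1} ∩ {n0,n2} = {n0}; idom=n0
  n6: preds {n2,n5}: {n0,n2} ∩ {n0,n2,n3,n5} = {n0,n2}; idom=n2
  n7: preds {n4,n6}: {n0,n4} ∩ {n0,n2,n6} = {n0}; idom=n0
  n8: preds {n1,n3,n6,n7}: {n0,n1} ∩ {n0,n2,n3} ∩ {n0,n2,n6} ∩ {n0,n7} = {n0}; idom=n0

Frontier:
  join n4 pred n1: n1 stop@n0
  join n4 pred n2: n2 stop@n0
  join n6 pred n2: · stop@n2
  join n6 pred n5: n5→n3 stop@n2
  join n7 pred n4: n4 stop@n0
  join n7 pred n6: n6→n2 stop@n0
  join n8 pred n1: n1 stop@n0
  join n8 pred n3: n3→n2 stop@n0
  join n8 pred n6: n6→n2 stop@n0
  join n8 pred n7: n7 stop@n0
  DF(n0)=∅
  DF(n1)={n4,n8}
  DF(n2)={n4,n7,n8}
  DF(n3)={n6,n8}
  DF(n4)={n7}
  DF(n5)={n6}
  DF(n6)={n7,n8}
  DF(n7)={n8}
  DF(n8)=∅

φ for y: defs {n1,n3,n5,n8}
  DF⁺ = {n4,n6,n7,n8}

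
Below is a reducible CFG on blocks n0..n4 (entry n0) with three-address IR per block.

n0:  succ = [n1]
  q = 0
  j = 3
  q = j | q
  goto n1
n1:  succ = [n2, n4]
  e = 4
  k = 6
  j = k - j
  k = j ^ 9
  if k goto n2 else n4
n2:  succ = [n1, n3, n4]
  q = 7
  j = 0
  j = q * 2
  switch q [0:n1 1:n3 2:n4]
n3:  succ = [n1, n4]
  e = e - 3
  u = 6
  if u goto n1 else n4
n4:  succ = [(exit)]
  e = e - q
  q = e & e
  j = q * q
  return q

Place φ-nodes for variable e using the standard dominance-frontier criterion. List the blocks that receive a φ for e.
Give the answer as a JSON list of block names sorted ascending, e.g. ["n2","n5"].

Answer: ["n1", "n4"]

Derivation:
idom tree: n1←n0 n2←n1 n3←n2 n4←n1
Dom at joins:
  n1: preds {n0,n2,n3}: {n0} ∩ {n0,n1,n2} ∩ {n0,n1,n2,n3} = {n0}; idom=n0
  n4: preds {n1,n2,n3}: {n0,n1} ∩ {n0,n1,n2} ∩ {n0,n1,n2,n3} = {n0,n1}; idom=n1

Frontier:
  join n1 pred n0: · stop@n0
  join n1 pred n2: n2→n1 stop@n0
  join n1 pred n3: n3→n2→n1 stop@n0
  join n4 pred n1: · stop@n1
  join n4 pred n2: n2 stop@n1
  join n4 pred n3: n3→n2 stop@n1
  n0: DF=∅
  n1: DF={n1}
  n2: DF={n1,n4}
  n3: DF={n1,n4}
  n4: DF=∅

φ for e: defs {n1,n3,n4}
  DF⁺ = {n1,n4}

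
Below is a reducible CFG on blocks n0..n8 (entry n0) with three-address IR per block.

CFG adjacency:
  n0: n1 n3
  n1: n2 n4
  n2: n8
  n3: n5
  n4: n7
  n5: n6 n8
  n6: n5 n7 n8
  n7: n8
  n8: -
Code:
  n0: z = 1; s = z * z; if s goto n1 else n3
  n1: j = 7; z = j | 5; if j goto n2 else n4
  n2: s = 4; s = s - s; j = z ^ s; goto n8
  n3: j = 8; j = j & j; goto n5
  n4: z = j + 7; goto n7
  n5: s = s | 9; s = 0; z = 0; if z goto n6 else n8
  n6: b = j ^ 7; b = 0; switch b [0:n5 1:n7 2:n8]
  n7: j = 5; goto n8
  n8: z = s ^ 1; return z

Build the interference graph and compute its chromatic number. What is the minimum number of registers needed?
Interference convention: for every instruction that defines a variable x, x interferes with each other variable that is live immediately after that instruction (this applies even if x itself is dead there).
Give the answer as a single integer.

Per-block:
  n0 def {s,z} use ∅
  n1 def {j,z} use ∅
  n2 def {j,s} use {z}
  n3 def {j} use ∅
  n4 def {z} use {j}
  n5 def {s,z} use {s}
  n6 def {b} use {j}
  n7 def {j} use ∅
  n8 def {z} use {s}

Live sets:
  n0: in=∅ out={s}
  n1: in={s} out={j,s,z}
  n2: in={z} out={s}
  n3: in={s} out={j,s}
  n4: in={j,s} out={s}
  n5: in={j,s} out={j,s}
  n6: in={j,s} out={j,s}
  n7: in={s} out={s}
  n8: in={s} out=∅

Interference:
  b↔{j,s}
  j↔{b,s,z}
  s↔{b,j,z}
  z↔{j,s}

Chromatic number:
  lower bound: {b,j,s} mutually conflict ⇒ χ ≥ 3
  assign b→r2 j→r0 s→r1 z→r2 — no edge inside a register ⇒ χ ≤ 3
  χ = 3

Answer: 3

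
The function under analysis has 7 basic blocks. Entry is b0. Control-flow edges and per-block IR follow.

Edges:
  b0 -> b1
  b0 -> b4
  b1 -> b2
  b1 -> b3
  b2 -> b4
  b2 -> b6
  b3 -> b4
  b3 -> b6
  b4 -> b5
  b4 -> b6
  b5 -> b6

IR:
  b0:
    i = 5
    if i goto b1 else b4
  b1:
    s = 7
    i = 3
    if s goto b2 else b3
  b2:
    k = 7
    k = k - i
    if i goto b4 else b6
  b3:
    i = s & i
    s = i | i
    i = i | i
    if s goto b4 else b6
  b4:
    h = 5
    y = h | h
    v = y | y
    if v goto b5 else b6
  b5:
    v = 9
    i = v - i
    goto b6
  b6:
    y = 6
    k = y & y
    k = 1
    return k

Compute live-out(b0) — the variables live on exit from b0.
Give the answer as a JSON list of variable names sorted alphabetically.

Answer: ["i"]

Analysis:
Per-block:
  b0: {i} / ∅
  b1: {i,s} / ∅
  b2: {k} / {i}
  b3: {i,s} / {i,s}
  b4: {h,v,y} / ∅
  b5: {i,v} / {i}
  b6: {k,y} / ∅

Live sets:
  b0: in=∅ out={i}
  b1: in=∅ out={i,s}
  b2: in={i} out={i}
  b3: in={i,s} out={i}
  b4: in={i} out={i}
  b5: in={i} out=∅
  b6: in=∅ out=∅

live-out(b0) = ["i"]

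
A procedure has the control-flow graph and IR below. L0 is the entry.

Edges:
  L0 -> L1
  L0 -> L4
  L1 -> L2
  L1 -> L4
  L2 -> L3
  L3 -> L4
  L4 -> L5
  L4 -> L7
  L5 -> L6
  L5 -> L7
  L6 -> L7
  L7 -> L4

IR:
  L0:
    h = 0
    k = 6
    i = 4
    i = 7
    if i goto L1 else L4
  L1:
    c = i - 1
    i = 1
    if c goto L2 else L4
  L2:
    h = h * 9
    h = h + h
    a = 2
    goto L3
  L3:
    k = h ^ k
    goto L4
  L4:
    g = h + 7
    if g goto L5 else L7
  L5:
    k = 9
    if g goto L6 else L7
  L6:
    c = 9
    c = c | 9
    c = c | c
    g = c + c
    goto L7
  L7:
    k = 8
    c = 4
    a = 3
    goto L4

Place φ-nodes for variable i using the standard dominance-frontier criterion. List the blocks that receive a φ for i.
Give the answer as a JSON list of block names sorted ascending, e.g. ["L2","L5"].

idom tree: L1←L0 L2←L1 L3←L2 L4←L0 L5←L4 L6←L5 L7←L4
Dom∩ at merges:
  L4: preds {L0,L1,L3,L7}: {L0} ∩ {L0,L1} ∩ {L0,L1,L2,L3} ∩ {L0,L4,L7} = {L0}; idom=L0
  L7: preds {L4,L5,L6}: {L0,L4} ∩ {L0,L4,L5} ∩ {L0,L4,L5,L6} = {L0,L4}; idom=L4

Frontier:
  L4←L0: walk · to L0
  L4←L1: walk L1 to L0
  L4←L3: walk L3→L2→L1 to L0
  L4←L7: walk L7→L4 to L0
  L7←L4: walk · to L4
  L7←L5: walk L5 to L4
  L7←L6: walk L6→L5 to L4
  DF(L0)=∅
  DF(L1)={L4}
  DF(L2)={L4}
  DF(L3)={L4}
  DF(L4)={L4}
  DF(L5)={L7}
  DF(L6)={L7}
  DF(L7)={L4}

φ for i: defs {L0,L1}
  DF⁺ = {L4}

Answer: ["L4"]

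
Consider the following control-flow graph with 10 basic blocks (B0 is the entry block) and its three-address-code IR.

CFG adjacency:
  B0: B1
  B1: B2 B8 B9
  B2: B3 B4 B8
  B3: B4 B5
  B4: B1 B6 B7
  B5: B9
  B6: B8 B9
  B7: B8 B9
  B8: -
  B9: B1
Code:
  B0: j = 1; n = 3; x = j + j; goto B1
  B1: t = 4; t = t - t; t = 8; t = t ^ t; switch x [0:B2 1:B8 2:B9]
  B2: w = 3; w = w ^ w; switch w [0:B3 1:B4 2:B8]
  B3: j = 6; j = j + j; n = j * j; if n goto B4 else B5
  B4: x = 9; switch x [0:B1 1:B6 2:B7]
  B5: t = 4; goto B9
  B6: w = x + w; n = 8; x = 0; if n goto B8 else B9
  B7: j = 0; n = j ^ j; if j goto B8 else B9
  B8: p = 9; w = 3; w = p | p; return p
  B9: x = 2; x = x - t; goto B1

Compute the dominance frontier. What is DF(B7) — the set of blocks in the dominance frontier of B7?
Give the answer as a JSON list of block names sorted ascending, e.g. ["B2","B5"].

Answer: ["B8", "B9"]

Analysis:
idom tree: B1←B0 B2←B1 B3←B2 B4←B2 B5←B3 B6←B4 B7←B4 B8←B1 B9←B1
Dom∩ at merges:
  B1: preds {B0,B4,B9}: {B0} ∩ {B0,B1,B2,B4} ∩ {B0,B1,B9} = {B0}; idom=B0
  B4: preds {B2,B3}: {B0,B1,B2} ∩ {B0,B1,B2,B3} = {B0,B1,B2}; idom=B2
  B8: preds {B1,B2,B6,B7}: {B0,B1} ∩ {B0,B1,B2} ∩ {B0,B1,B2,B4,B6} ∩ {B0,B1,B2,B4,B7} = {B0,B1}; idom=B1
  B9: preds {B1,B5,B6,B7}: {B0,B1} ∩ {B0,B1,B2,B3,B5} ∩ {B0,B1,B2,B4,B6} ∩ {B0,B1,B2,B4,B7} = {B0,B1}; idom=B1

DF walk-up:
  join B1 pred B0: · stop@B0
  join B1 pred B4: B4→B2→B1 stop@B0
  join B1 pred B9: B9→B1 stop@B0
  join B4 pred B2: · stop@B2
  join B4 pred B3: B3 stop@B2
  join B8 pred B1: · stop@B1
  join B8 pred B2: B2 stop@B1
  join B8 pred B6: B6→B4→B2 stop@B1
  join B8 pred B7: B7→B4→B2 stop@B1
  join B9 pred B1: · stop@B1
  join B9 pred B5: B5→B3→B2 stop@B1
  join B9 pred B6: B6→B4→B2 stop@B1
  join B9 pred B7: B7→B4→B2 stop@B1
  B0 → ∅
  B1 → {B1}
  B2 → {B1,B8,B9}
  B3 → {B4,B9}
  B4 → {B1,B8,B9}
  B5 → {B9}
  B6 → {B8,B9}
  B7 → {B8,B9}
  B8 → ∅
  B9 → {B1}

DF(B7) = ["B8", "B9"]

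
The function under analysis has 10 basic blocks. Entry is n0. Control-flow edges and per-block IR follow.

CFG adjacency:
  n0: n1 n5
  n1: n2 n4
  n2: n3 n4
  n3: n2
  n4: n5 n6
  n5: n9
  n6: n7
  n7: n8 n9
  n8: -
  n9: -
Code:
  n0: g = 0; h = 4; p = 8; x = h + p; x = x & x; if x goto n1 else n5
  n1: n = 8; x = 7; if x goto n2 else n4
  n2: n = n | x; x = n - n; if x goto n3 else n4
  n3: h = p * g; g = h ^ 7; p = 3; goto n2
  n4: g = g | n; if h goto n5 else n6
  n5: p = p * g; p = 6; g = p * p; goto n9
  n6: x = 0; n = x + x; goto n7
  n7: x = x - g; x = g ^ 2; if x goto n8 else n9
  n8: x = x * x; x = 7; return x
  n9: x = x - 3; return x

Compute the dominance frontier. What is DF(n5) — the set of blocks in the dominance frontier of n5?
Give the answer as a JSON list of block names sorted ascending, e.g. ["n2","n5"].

Answer: ["n9"]

Derivation:
idom tree: n1←n0 n2←n1 n3←n2 n4←n1 n5←n0 n6←n4 n7←n6 n8←n7 n9←n0
Dom∩ at merges:
  n2: preds {n1,n3}: {n0,n1} ∩ {n0,n1,n2,n3} = {n0,n1}; idom=n1
  n4: preds {n1,n2}: {n0,n1} ∩ {n0,n1,n2} = {n0,n1}; idom=n1
  n5: preds {n0,n4}: {n0} ∩ {n0,n1,n4} = {n0}; idom=n0
  n9: preds {n5,n7}: {n0,n5} ∩ {n0,n1,n4,n6,n7} = {n0}; idom=n0

DF derivation:
  join n2 pred n1: · stop@n1
  join n2 pred n3: n3→n2 stop@n1
  join n4 pred n1: · stop@n1
  join n4 pred n2: n2 stop@n1
  join n5 pred n0: · stop@n0
  join n5 pred n4: n4→n1 stop@n0
  join n9 pred n5: n5 stop@n0
  join n9 pred n7: n7→n6→n4→n1 stop@n0
  DF(n0)=∅
  DF(n1)={n5,n9}
  DF(n2)={n2,n4}
  DF(n3)={n2}
  DF(n4)={n5,n9}
  DF(n5)={n9}
  DF(n6)={n9}
  DF(n7)={n9}
  DF(n8)=∅
  DF(n9)=∅

DF(n5) = ["n9"]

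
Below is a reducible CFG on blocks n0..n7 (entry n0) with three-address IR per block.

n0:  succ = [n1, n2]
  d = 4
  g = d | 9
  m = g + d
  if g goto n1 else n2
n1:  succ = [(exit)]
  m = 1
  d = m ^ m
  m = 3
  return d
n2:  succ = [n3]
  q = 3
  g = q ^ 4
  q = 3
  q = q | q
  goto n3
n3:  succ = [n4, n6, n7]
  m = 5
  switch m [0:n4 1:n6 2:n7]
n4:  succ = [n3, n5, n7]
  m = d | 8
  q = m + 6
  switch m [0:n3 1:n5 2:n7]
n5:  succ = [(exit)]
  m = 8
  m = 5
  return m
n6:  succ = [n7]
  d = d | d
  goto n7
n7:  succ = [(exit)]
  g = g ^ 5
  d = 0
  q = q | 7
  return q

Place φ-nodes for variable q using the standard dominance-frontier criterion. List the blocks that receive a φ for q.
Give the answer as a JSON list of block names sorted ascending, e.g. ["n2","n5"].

Answer: ["n3", "n7"]

Derivation:
idom tree: n1←n0 n2←n0 n3←n2 n4←n3 n5←n4 n6←n3 n7←n3
Dom∩ at merges:
  n3: preds {n2,n4}: {n0,n2} ∩ {n0,n2,n3,n4} = {n0,n2}; idom=n2
  n7: preds {n3,n4,n6}: {n0,n2,n3} ∩ {n0,n2,n3,n4} ∩ {n0,n2,n3,n6} = {n0,n2,n3}; idom=n3

DF derivation:
  n3←n2: walk · to n2
  n3←n4: walk n4→n3 to n2
  n7←n3: walk · to n3
  n7←n4: walk n4 to n3
  n7←n6: walk n6 to n3
  n0: DF=∅
  n1: DF=∅
  n2: DF=∅
  n3: DF={n3}
  n4: DF={n3,n7}
  n5: DF=∅
  n6: DF={n7}
  n7: DF=∅

φ for q: defs {n2,n4,n7}
  DF⁺ = {n3,n7}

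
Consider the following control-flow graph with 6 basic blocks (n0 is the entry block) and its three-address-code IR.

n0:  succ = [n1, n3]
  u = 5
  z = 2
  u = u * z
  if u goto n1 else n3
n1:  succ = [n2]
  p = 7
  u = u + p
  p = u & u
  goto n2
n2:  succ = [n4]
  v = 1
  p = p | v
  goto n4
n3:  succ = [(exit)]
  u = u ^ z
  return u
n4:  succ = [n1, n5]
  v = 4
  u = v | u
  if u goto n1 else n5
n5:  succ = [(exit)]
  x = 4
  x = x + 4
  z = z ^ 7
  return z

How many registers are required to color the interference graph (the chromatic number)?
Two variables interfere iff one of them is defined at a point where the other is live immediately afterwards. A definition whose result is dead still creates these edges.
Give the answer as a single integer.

def/use:
  n0: {u,z} / ∅
  n1: {p,u} / {u}
  n2: {p,v} / {p}
  n3: {u} / {u,z}
  n4: {u,v} / {u}
  n5: {x,z} / {z}

Liveness:
  n0: in=∅ out={u,z}
  n1: in={u,z} out={p,u,z}
  n2: in={p,u,z} out={u,z}
  n3: in={u,z} out=∅
  n4: in={u,z} out={u,z}
  n5: in={z} out=∅

Interfere edges:
  p↔{u,v,z}
  u↔{p,v,z}
  v↔{p,u,z}
  x↔{z}
  z↔{p,u,v,x}

Colouring:
  clique {p,u,v,z} ⇒ need ≥ 4
  4-colouring: R0={z}  R1={p,x}  R2={u}  R3={v}
  χ = 4

Answer: 4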